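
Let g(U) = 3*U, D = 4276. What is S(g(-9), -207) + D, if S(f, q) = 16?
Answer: 4292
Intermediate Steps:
S(g(-9), -207) + D = 16 + 4276 = 4292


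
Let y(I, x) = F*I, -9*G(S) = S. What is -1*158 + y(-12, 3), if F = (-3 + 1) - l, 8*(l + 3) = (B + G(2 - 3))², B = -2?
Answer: -8891/54 ≈ -164.65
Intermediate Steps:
G(S) = -S/9
l = -1655/648 (l = -3 + (-2 - (2 - 3)/9)²/8 = -3 + (-2 - ⅑*(-1))²/8 = -3 + (-2 + ⅑)²/8 = -3 + (-17/9)²/8 = -3 + (⅛)*(289/81) = -3 + 289/648 = -1655/648 ≈ -2.5540)
F = 359/648 (F = (-3 + 1) - 1*(-1655/648) = -2 + 1655/648 = 359/648 ≈ 0.55401)
y(I, x) = 359*I/648
-1*158 + y(-12, 3) = -1*158 + (359/648)*(-12) = -158 - 359/54 = -8891/54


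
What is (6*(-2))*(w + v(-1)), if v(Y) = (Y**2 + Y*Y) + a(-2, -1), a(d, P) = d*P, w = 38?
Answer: -504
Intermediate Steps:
a(d, P) = P*d
v(Y) = 2 + 2*Y**2 (v(Y) = (Y**2 + Y*Y) - 1*(-2) = (Y**2 + Y**2) + 2 = 2*Y**2 + 2 = 2 + 2*Y**2)
(6*(-2))*(w + v(-1)) = (6*(-2))*(38 + (2 + 2*(-1)**2)) = -12*(38 + (2 + 2*1)) = -12*(38 + (2 + 2)) = -12*(38 + 4) = -12*42 = -504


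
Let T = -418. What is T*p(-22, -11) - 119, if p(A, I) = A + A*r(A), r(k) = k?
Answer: -193235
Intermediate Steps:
p(A, I) = A + A² (p(A, I) = A + A*A = A + A²)
T*p(-22, -11) - 119 = -(-9196)*(1 - 22) - 119 = -(-9196)*(-21) - 119 = -418*462 - 119 = -193116 - 119 = -193235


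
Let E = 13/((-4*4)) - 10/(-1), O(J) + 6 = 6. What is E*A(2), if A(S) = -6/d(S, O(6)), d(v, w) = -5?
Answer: 441/40 ≈ 11.025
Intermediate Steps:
O(J) = 0 (O(J) = -6 + 6 = 0)
A(S) = 6/5 (A(S) = -6/(-5) = -6*(-⅕) = 6/5)
E = 147/16 (E = 13/(-16) - 10*(-1) = 13*(-1/16) + 10 = -13/16 + 10 = 147/16 ≈ 9.1875)
E*A(2) = (147/16)*(6/5) = 441/40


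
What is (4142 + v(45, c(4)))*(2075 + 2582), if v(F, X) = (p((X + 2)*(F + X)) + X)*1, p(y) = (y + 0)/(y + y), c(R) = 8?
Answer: 38657757/2 ≈ 1.9329e+7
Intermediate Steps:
p(y) = ½ (p(y) = y/((2*y)) = y*(1/(2*y)) = ½)
v(F, X) = ½ + X (v(F, X) = (½ + X)*1 = ½ + X)
(4142 + v(45, c(4)))*(2075 + 2582) = (4142 + (½ + 8))*(2075 + 2582) = (4142 + 17/2)*4657 = (8301/2)*4657 = 38657757/2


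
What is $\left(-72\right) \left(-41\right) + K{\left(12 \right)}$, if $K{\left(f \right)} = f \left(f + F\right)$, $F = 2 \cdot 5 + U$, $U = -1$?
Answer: $3204$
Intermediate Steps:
$F = 9$ ($F = 2 \cdot 5 - 1 = 10 - 1 = 9$)
$K{\left(f \right)} = f \left(9 + f\right)$ ($K{\left(f \right)} = f \left(f + 9\right) = f \left(9 + f\right)$)
$\left(-72\right) \left(-41\right) + K{\left(12 \right)} = \left(-72\right) \left(-41\right) + 12 \left(9 + 12\right) = 2952 + 12 \cdot 21 = 2952 + 252 = 3204$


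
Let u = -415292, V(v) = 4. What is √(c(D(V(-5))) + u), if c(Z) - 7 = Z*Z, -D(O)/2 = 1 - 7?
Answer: I*√415141 ≈ 644.31*I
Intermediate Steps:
D(O) = 12 (D(O) = -2*(1 - 7) = -2*(-6) = 12)
c(Z) = 7 + Z² (c(Z) = 7 + Z*Z = 7 + Z²)
√(c(D(V(-5))) + u) = √((7 + 12²) - 415292) = √((7 + 144) - 415292) = √(151 - 415292) = √(-415141) = I*√415141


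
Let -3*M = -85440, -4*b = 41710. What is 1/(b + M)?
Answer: 2/36105 ≈ 5.5394e-5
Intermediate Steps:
b = -20855/2 (b = -¼*41710 = -20855/2 ≈ -10428.)
M = 28480 (M = -⅓*(-85440) = 28480)
1/(b + M) = 1/(-20855/2 + 28480) = 1/(36105/2) = 2/36105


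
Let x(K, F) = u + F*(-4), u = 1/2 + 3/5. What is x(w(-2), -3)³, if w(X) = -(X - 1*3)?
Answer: 2248091/1000 ≈ 2248.1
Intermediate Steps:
w(X) = 3 - X (w(X) = -(X - 3) = -(-3 + X) = 3 - X)
u = 11/10 (u = 1*(½) + 3*(⅕) = ½ + ⅗ = 11/10 ≈ 1.1000)
x(K, F) = 11/10 - 4*F (x(K, F) = 11/10 + F*(-4) = 11/10 - 4*F)
x(w(-2), -3)³ = (11/10 - 4*(-3))³ = (11/10 + 12)³ = (131/10)³ = 2248091/1000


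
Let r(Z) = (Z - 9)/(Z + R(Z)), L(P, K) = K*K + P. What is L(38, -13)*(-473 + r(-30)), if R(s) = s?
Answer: -1955529/20 ≈ -97777.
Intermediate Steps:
L(P, K) = P + K² (L(P, K) = K² + P = P + K²)
r(Z) = (-9 + Z)/(2*Z) (r(Z) = (Z - 9)/(Z + Z) = (-9 + Z)/((2*Z)) = (-9 + Z)*(1/(2*Z)) = (-9 + Z)/(2*Z))
L(38, -13)*(-473 + r(-30)) = (38 + (-13)²)*(-473 + (½)*(-9 - 30)/(-30)) = (38 + 169)*(-473 + (½)*(-1/30)*(-39)) = 207*(-473 + 13/20) = 207*(-9447/20) = -1955529/20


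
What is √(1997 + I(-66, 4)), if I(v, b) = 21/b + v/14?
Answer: √391517/14 ≈ 44.694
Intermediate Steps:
I(v, b) = 21/b + v/14 (I(v, b) = 21/b + v*(1/14) = 21/b + v/14)
√(1997 + I(-66, 4)) = √(1997 + (21/4 + (1/14)*(-66))) = √(1997 + (21*(¼) - 33/7)) = √(1997 + (21/4 - 33/7)) = √(1997 + 15/28) = √(55931/28) = √391517/14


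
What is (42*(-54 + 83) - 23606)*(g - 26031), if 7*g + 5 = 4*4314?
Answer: 3693258808/7 ≈ 5.2761e+8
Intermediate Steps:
g = 17251/7 (g = -5/7 + (4*4314)/7 = -5/7 + (1/7)*17256 = -5/7 + 17256/7 = 17251/7 ≈ 2464.4)
(42*(-54 + 83) - 23606)*(g - 26031) = (42*(-54 + 83) - 23606)*(17251/7 - 26031) = (42*29 - 23606)*(-164966/7) = (1218 - 23606)*(-164966/7) = -22388*(-164966/7) = 3693258808/7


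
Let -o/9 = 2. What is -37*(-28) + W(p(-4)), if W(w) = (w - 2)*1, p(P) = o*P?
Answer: 1106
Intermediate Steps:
o = -18 (o = -9*2 = -18)
p(P) = -18*P
W(w) = -2 + w (W(w) = (-2 + w)*1 = -2 + w)
-37*(-28) + W(p(-4)) = -37*(-28) + (-2 - 18*(-4)) = 1036 + (-2 + 72) = 1036 + 70 = 1106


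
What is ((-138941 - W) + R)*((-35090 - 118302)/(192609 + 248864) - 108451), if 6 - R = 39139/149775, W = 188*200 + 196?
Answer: 14909836449803512456/777901395 ≈ 1.9167e+10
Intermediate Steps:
W = 37796 (W = 37600 + 196 = 37796)
R = 859511/149775 (R = 6 - 39139/149775 = 859511/149775 ≈ 5.7387)
((-138941 - W) + R)*((-35090 - 118302)/(192609 + 248864) - 108451) = ((-138941 - 1*37796) + 859511/149775)*((-35090 - 118302)/(192609 + 248864) - 108451) = ((-138941 - 37796) + 859511/149775)*(-153392/441473 - 108451) = (-176737 + 859511/149775)*(-153392*1/441473 - 108451) = -26469924664*(-153392/441473 - 108451)/149775 = -26469924664/149775*(-47878341715/441473) = 14909836449803512456/777901395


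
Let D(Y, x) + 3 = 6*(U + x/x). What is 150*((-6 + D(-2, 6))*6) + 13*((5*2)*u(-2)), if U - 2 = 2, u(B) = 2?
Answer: 19160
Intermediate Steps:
U = 4 (U = 2 + 2 = 4)
D(Y, x) = 27 (D(Y, x) = -3 + 6*(4 + x/x) = -3 + 6*(4 + 1) = -3 + 6*5 = -3 + 30 = 27)
150*((-6 + D(-2, 6))*6) + 13*((5*2)*u(-2)) = 150*((-6 + 27)*6) + 13*((5*2)*2) = 150*(21*6) + 13*(10*2) = 150*126 + 13*20 = 18900 + 260 = 19160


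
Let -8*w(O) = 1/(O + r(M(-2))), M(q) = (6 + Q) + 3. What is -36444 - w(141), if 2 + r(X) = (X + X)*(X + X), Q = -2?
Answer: -97669919/2680 ≈ -36444.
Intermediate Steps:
M(q) = 7 (M(q) = (6 - 2) + 3 = 4 + 3 = 7)
r(X) = -2 + 4*X**2 (r(X) = -2 + (X + X)*(X + X) = -2 + (2*X)*(2*X) = -2 + 4*X**2)
w(O) = -1/(8*(194 + O)) (w(O) = -1/(8*(O + (-2 + 4*7**2))) = -1/(8*(O + (-2 + 4*49))) = -1/(8*(O + (-2 + 196))) = -1/(8*(O + 194)) = -1/(8*(194 + O)))
-36444 - w(141) = -36444 - (-1)/(1552 + 8*141) = -36444 - (-1)/(1552 + 1128) = -36444 - (-1)/2680 = -36444 - 1*(-1/2680) = -36444 + 1/2680 = -97669919/2680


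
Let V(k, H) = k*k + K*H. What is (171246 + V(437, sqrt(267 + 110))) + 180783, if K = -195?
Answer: 542998 - 195*sqrt(377) ≈ 5.3921e+5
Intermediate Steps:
V(k, H) = k**2 - 195*H (V(k, H) = k*k - 195*H = k**2 - 195*H)
(171246 + V(437, sqrt(267 + 110))) + 180783 = (171246 + (437**2 - 195*sqrt(267 + 110))) + 180783 = (171246 + (190969 - 195*sqrt(377))) + 180783 = (362215 - 195*sqrt(377)) + 180783 = 542998 - 195*sqrt(377)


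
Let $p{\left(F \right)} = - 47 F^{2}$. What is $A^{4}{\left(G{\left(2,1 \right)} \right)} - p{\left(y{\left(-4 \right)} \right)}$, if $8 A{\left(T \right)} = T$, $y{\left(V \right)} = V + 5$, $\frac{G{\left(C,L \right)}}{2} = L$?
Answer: $\frac{12033}{256} \approx 47.004$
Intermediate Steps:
$G{\left(C,L \right)} = 2 L$
$y{\left(V \right)} = 5 + V$
$A{\left(T \right)} = \frac{T}{8}$
$A^{4}{\left(G{\left(2,1 \right)} \right)} - p{\left(y{\left(-4 \right)} \right)} = \left(\frac{2 \cdot 1}{8}\right)^{4} - - 47 \left(5 - 4\right)^{2} = \left(\frac{1}{8} \cdot 2\right)^{4} - - 47 \cdot 1^{2} = \left(\frac{1}{4}\right)^{4} - \left(-47\right) 1 = \frac{1}{256} - -47 = \frac{1}{256} + 47 = \frac{12033}{256}$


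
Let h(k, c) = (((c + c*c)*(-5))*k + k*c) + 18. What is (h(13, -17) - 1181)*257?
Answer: -4899448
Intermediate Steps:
h(k, c) = 18 + c*k + k*(-5*c - 5*c²) (h(k, c) = (((c + c²)*(-5))*k + c*k) + 18 = ((-5*c - 5*c²)*k + c*k) + 18 = (k*(-5*c - 5*c²) + c*k) + 18 = (c*k + k*(-5*c - 5*c²)) + 18 = 18 + c*k + k*(-5*c - 5*c²))
(h(13, -17) - 1181)*257 = ((18 - 5*13*(-17)² - 4*(-17)*13) - 1181)*257 = ((18 - 5*13*289 + 884) - 1181)*257 = ((18 - 18785 + 884) - 1181)*257 = (-17883 - 1181)*257 = -19064*257 = -4899448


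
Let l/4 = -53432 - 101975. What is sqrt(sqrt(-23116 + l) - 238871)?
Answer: sqrt(-238871 + 2*I*sqrt(161186)) ≈ 0.8214 + 488.75*I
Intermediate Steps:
l = -621628 (l = 4*(-53432 - 101975) = 4*(-155407) = -621628)
sqrt(sqrt(-23116 + l) - 238871) = sqrt(sqrt(-23116 - 621628) - 238871) = sqrt(sqrt(-644744) - 238871) = sqrt(2*I*sqrt(161186) - 238871) = sqrt(-238871 + 2*I*sqrt(161186))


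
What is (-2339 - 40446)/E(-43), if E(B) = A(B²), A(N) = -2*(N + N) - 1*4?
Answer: 8557/1480 ≈ 5.7818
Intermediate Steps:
A(N) = -4 - 4*N (A(N) = -4*N - 4 = -4 - 4*N)
E(B) = -4 - 4*B²
(-2339 - 40446)/E(-43) = (-2339 - 40446)/(-4 - 4*(-43)²) = -42785/(-4 - 4*1849) = -42785/(-4 - 7396) = -42785/(-7400) = -42785*(-1/7400) = 8557/1480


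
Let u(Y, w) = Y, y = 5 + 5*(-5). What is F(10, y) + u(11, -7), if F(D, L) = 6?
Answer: 17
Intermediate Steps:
y = -20 (y = 5 - 25 = -20)
F(10, y) + u(11, -7) = 6 + 11 = 17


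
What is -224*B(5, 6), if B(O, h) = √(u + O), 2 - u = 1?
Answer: -224*√6 ≈ -548.69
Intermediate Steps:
u = 1 (u = 2 - 1*1 = 2 - 1 = 1)
B(O, h) = √(1 + O)
-224*B(5, 6) = -224*√(1 + 5) = -224*√6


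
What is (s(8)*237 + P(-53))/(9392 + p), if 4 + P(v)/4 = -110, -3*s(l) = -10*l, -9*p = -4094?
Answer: 26388/44311 ≈ 0.59552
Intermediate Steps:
p = 4094/9 (p = -⅑*(-4094) = 4094/9 ≈ 454.89)
s(l) = 10*l/3 (s(l) = -(-10)*l/3 = 10*l/3)
P(v) = -456 (P(v) = -16 + 4*(-110) = -16 - 440 = -456)
(s(8)*237 + P(-53))/(9392 + p) = (((10/3)*8)*237 - 456)/(9392 + 4094/9) = ((80/3)*237 - 456)/(88622/9) = (6320 - 456)*(9/88622) = 5864*(9/88622) = 26388/44311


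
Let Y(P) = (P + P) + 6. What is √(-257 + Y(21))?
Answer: I*√209 ≈ 14.457*I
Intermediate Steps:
Y(P) = 6 + 2*P (Y(P) = 2*P + 6 = 6 + 2*P)
√(-257 + Y(21)) = √(-257 + (6 + 2*21)) = √(-257 + (6 + 42)) = √(-257 + 48) = √(-209) = I*√209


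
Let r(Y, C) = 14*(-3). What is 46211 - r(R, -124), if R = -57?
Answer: 46253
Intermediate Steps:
r(Y, C) = -42
46211 - r(R, -124) = 46211 - 1*(-42) = 46211 + 42 = 46253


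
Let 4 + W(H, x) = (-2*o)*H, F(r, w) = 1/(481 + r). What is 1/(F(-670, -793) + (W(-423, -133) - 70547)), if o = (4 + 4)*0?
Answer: -189/13334140 ≈ -1.4174e-5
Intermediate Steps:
o = 0 (o = 8*0 = 0)
W(H, x) = -4 (W(H, x) = -4 + (-2*0)*H = -4 + 0*H = -4 + 0 = -4)
1/(F(-670, -793) + (W(-423, -133) - 70547)) = 1/(1/(481 - 670) + (-4 - 70547)) = 1/(1/(-189) - 70551) = 1/(-1/189 - 70551) = 1/(-13334140/189) = -189/13334140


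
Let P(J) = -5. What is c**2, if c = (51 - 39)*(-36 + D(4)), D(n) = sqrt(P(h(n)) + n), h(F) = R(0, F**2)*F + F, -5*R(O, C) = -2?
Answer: 186480 - 10368*I ≈ 1.8648e+5 - 10368.0*I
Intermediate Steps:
R(O, C) = 2/5 (R(O, C) = -1/5*(-2) = 2/5)
h(F) = 7*F/5 (h(F) = 2*F/5 + F = 7*F/5)
D(n) = sqrt(-5 + n)
c = -432 + 12*I (c = (51 - 39)*(-36 + sqrt(-5 + 4)) = 12*(-36 + sqrt(-1)) = 12*(-36 + I) = -432 + 12*I ≈ -432.0 + 12.0*I)
c**2 = (-432 + 12*I)**2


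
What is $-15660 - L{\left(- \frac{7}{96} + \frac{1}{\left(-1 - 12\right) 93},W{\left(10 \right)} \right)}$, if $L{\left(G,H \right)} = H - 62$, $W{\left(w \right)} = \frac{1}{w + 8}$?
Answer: $- \frac{280765}{18} \approx -15598.0$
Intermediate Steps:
$W{\left(w \right)} = \frac{1}{8 + w}$
$L{\left(G,H \right)} = -62 + H$
$-15660 - L{\left(- \frac{7}{96} + \frac{1}{\left(-1 - 12\right) 93},W{\left(10 \right)} \right)} = -15660 - \left(-62 + \frac{1}{8 + 10}\right) = -15660 - \left(-62 + \frac{1}{18}\right) = -15660 - - \frac{1115}{18} = -15660 + \frac{1115}{18} = - \frac{280765}{18}$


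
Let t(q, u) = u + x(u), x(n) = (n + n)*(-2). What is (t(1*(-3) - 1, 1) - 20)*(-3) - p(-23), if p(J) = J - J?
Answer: 69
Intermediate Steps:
x(n) = -4*n (x(n) = (2*n)*(-2) = -4*n)
t(q, u) = -3*u (t(q, u) = u - 4*u = -3*u)
p(J) = 0
(t(1*(-3) - 1, 1) - 20)*(-3) - p(-23) = (-3*1 - 20)*(-3) - 1*0 = (-3 - 20)*(-3) + 0 = -23*(-3) + 0 = 69 + 0 = 69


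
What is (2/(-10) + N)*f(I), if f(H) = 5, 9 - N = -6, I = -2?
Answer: 74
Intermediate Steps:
N = 15 (N = 9 - 1*(-6) = 9 + 6 = 15)
(2/(-10) + N)*f(I) = (2/(-10) + 15)*5 = (2*(-1/10) + 15)*5 = (-1/5 + 15)*5 = (74/5)*5 = 74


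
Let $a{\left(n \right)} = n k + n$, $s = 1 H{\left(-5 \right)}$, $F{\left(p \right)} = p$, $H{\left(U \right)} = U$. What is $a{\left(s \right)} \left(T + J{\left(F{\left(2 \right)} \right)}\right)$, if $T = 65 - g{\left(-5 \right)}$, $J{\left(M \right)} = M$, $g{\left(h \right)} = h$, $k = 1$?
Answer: $-720$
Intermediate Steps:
$T = 70$ ($T = 65 - -5 = 65 + 5 = 70$)
$s = -5$ ($s = 1 \left(-5\right) = -5$)
$a{\left(n \right)} = 2 n$ ($a{\left(n \right)} = n 1 + n = n + n = 2 n$)
$a{\left(s \right)} \left(T + J{\left(F{\left(2 \right)} \right)}\right) = 2 \left(-5\right) \left(70 + 2\right) = \left(-10\right) 72 = -720$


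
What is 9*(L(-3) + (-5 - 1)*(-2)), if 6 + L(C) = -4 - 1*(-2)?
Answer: 36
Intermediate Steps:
L(C) = -8 (L(C) = -6 + (-4 - 1*(-2)) = -6 + (-4 + 2) = -6 - 2 = -8)
9*(L(-3) + (-5 - 1)*(-2)) = 9*(-8 + (-5 - 1)*(-2)) = 9*(-8 - 6*(-2)) = 9*(-8 + 12) = 9*4 = 36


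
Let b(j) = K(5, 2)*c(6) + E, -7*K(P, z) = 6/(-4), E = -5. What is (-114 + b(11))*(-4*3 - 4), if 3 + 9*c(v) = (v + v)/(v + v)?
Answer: 40000/21 ≈ 1904.8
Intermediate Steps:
c(v) = -2/9 (c(v) = -⅓ + ((v + v)/(v + v))/9 = -⅓ + ((2*v)/((2*v)))/9 = -⅓ + ((2*v)*(1/(2*v)))/9 = -⅓ + (⅑)*1 = -⅓ + ⅑ = -2/9)
K(P, z) = 3/14 (K(P, z) = -6/(7*(-4)) = -6*(-1)/(7*4) = -⅐*(-3/2) = 3/14)
b(j) = -106/21 (b(j) = (3/14)*(-2/9) - 5 = -1/21 - 5 = -106/21)
(-114 + b(11))*(-4*3 - 4) = (-114 - 106/21)*(-4*3 - 4) = -2500*(-12 - 4)/21 = -2500/21*(-16) = 40000/21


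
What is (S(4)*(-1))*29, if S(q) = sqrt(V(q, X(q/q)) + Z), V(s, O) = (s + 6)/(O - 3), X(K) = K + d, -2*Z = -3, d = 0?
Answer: -29*I*sqrt(14)/2 ≈ -54.254*I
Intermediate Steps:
Z = 3/2 (Z = -1/2*(-3) = 3/2 ≈ 1.5000)
X(K) = K (X(K) = K + 0 = K)
V(s, O) = (6 + s)/(-3 + O)
S(q) = sqrt(-3/2 - q/2) (S(q) = sqrt((6 + q)/(-3 + q/q) + 3/2) = sqrt((6 + q)/(-3 + 1) + 3/2) = sqrt((6 + q)/(-2) + 3/2) = sqrt(-(6 + q)/2 + 3/2) = sqrt((-3 - q/2) + 3/2) = sqrt(-3/2 - q/2))
(S(4)*(-1))*29 = ((sqrt(-6 - 2*4)/2)*(-1))*29 = ((sqrt(-6 - 8)/2)*(-1))*29 = ((sqrt(-14)/2)*(-1))*29 = (((I*sqrt(14))/2)*(-1))*29 = ((I*sqrt(14)/2)*(-1))*29 = -I*sqrt(14)/2*29 = -29*I*sqrt(14)/2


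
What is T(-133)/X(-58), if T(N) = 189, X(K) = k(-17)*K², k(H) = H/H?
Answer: 189/3364 ≈ 0.056183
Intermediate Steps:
k(H) = 1
X(K) = K² (X(K) = 1*K² = K²)
T(-133)/X(-58) = 189/((-58)²) = 189/3364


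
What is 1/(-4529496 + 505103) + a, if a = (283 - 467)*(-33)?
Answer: 24436114295/4024393 ≈ 6072.0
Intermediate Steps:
a = 6072 (a = -184*(-33) = 6072)
1/(-4529496 + 505103) + a = 1/(-4529496 + 505103) + 6072 = 1/(-4024393) + 6072 = -1/4024393 + 6072 = 24436114295/4024393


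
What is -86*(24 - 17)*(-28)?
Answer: 16856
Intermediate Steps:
-86*(24 - 17)*(-28) = -86*7*(-28) = -602*(-28) = 16856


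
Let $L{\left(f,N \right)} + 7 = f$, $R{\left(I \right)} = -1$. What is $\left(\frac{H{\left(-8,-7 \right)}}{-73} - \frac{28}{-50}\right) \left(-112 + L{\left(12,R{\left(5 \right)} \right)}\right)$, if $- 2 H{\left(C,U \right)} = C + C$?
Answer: $- \frac{87954}{1825} \approx -48.194$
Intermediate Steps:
$H{\left(C,U \right)} = - C$ ($H{\left(C,U \right)} = - \frac{C + C}{2} = - \frac{2 C}{2} = - C$)
$L{\left(f,N \right)} = -7 + f$
$\left(\frac{H{\left(-8,-7 \right)}}{-73} - \frac{28}{-50}\right) \left(-112 + L{\left(12,R{\left(5 \right)} \right)}\right) = \left(\frac{\left(-1\right) \left(-8\right)}{-73} - \frac{28}{-50}\right) \left(-112 + \left(-7 + 12\right)\right) = \left(8 \left(- \frac{1}{73}\right) - - \frac{14}{25}\right) \left(-112 + 5\right) = \left(- \frac{8}{73} + \frac{14}{25}\right) \left(-107\right) = \frac{822}{1825} \left(-107\right) = - \frac{87954}{1825}$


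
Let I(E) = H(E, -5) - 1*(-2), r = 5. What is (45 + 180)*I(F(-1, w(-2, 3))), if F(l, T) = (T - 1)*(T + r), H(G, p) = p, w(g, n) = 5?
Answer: -675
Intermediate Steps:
F(l, T) = (-1 + T)*(5 + T) (F(l, T) = (T - 1)*(T + 5) = (-1 + T)*(5 + T))
I(E) = -3 (I(E) = -5 - 1*(-2) = -5 + 2 = -3)
(45 + 180)*I(F(-1, w(-2, 3))) = (45 + 180)*(-3) = 225*(-3) = -675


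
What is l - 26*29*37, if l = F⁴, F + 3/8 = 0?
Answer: -114270127/4096 ≈ -27898.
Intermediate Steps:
F = -3/8 (F = -3/8 + 0 = -3/8 ≈ -0.37500)
l = 81/4096 (l = (-3/8)⁴ = 81/4096 ≈ 0.019775)
l - 26*29*37 = 81/4096 - 26*29*37 = 81/4096 - 754*37 = 81/4096 - 27898 = -114270127/4096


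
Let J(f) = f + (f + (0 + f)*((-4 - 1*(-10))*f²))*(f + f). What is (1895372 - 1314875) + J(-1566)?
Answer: 72168604892475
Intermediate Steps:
J(f) = f + 2*f*(f + 6*f³) (J(f) = f + (f + f*((-4 + 10)*f²))*(2*f) = f + (f + f*(6*f²))*(2*f) = f + (f + 6*f³)*(2*f) = f + 2*f*(f + 6*f³))
(1895372 - 1314875) + J(-1566) = (1895372 - 1314875) - 1566*(1 + 2*(-1566) + 12*(-1566)³) = 580497 - 1566*(1 - 3132 + 12*(-3840389496)) = 580497 - 1566*(1 - 3132 - 46084673952) = 580497 - 1566*(-46084677083) = 580497 + 72168604311978 = 72168604892475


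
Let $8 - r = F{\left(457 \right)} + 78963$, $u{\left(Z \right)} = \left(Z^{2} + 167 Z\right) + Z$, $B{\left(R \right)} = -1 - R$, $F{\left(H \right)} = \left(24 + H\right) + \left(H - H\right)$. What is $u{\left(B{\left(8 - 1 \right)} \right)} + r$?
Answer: $-80716$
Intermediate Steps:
$F{\left(H \right)} = 24 + H$ ($F{\left(H \right)} = \left(24 + H\right) + 0 = 24 + H$)
$u{\left(Z \right)} = Z^{2} + 168 Z$
$r = -79436$ ($r = 8 - \left(\left(24 + 457\right) + 78963\right) = 8 - \left(481 + 78963\right) = 8 - 79444 = -79436$)
$u{\left(B{\left(8 - 1 \right)} \right)} + r = \left(-1 - \left(8 - 1\right)\right) \left(168 - \left(9 - 1\right)\right) - 79436 = \left(-1 - \left(8 - 1\right)\right) \left(168 - 8\right) - 79436 = \left(-1 - 7\right) \left(168 - 8\right) - 79436 = - 8 \left(168 - 8\right) - 79436 = \left(-8\right) 160 - 79436 = -1280 - 79436 = -80716$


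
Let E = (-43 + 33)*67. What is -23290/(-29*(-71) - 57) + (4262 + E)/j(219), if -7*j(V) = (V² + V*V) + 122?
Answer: -21992337/1848847 ≈ -11.895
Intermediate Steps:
j(V) = -122/7 - 2*V²/7 (j(V) = -((V² + V*V) + 122)/7 = -((V² + V²) + 122)/7 = -(2*V² + 122)/7 = -(122 + 2*V²)/7 = -122/7 - 2*V²/7)
E = -670 (E = -10*67 = -670)
-23290/(-29*(-71) - 57) + (4262 + E)/j(219) = -23290/(-29*(-71) - 57) + (4262 - 670)/(-122/7 - 2/7*219²) = -23290/(2059 - 57) + 3592/(-122/7 - 2/7*47961) = -23290/2002 + 3592/(-122/7 - 95922/7) = -23290*1/2002 + 3592/(-96044/7) = -11645/1001 + 3592*(-7/96044) = -11645/1001 - 6286/24011 = -21992337/1848847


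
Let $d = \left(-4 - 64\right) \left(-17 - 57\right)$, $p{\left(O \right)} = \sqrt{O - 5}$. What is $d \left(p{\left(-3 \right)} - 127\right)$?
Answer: $-639064 + 10064 i \sqrt{2} \approx -6.3906 \cdot 10^{5} + 14233.0 i$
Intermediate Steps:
$p{\left(O \right)} = \sqrt{-5 + O}$
$d = 5032$ ($d = \left(-68\right) \left(-74\right) = 5032$)
$d \left(p{\left(-3 \right)} - 127\right) = 5032 \left(\sqrt{-5 - 3} - 127\right) = 5032 \left(\sqrt{-8} - 127\right) = 5032 \left(2 i \sqrt{2} - 127\right) = 5032 \left(-127 + 2 i \sqrt{2}\right) = -639064 + 10064 i \sqrt{2}$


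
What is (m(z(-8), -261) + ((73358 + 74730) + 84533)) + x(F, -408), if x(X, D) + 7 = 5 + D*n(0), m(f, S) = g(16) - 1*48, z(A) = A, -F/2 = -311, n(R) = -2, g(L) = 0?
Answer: 233387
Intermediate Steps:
F = 622 (F = -2*(-311) = 622)
m(f, S) = -48 (m(f, S) = 0 - 1*48 = 0 - 48 = -48)
x(X, D) = -2 - 2*D (x(X, D) = -7 + (5 + D*(-2)) = -7 + (5 - 2*D) = -2 - 2*D)
(m(z(-8), -261) + ((73358 + 74730) + 84533)) + x(F, -408) = (-48 + ((73358 + 74730) + 84533)) + (-2 - 2*(-408)) = (-48 + (148088 + 84533)) + (-2 + 816) = (-48 + 232621) + 814 = 232573 + 814 = 233387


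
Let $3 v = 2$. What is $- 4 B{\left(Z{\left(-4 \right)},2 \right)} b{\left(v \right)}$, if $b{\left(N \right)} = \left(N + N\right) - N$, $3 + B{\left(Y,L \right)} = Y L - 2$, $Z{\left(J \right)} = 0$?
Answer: $\frac{40}{3} \approx 13.333$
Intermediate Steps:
$B{\left(Y,L \right)} = -5 + L Y$ ($B{\left(Y,L \right)} = -3 + \left(Y L - 2\right) = -3 + \left(L Y - 2\right) = -3 + \left(-2 + L Y\right) = -5 + L Y$)
$v = \frac{2}{3}$ ($v = \frac{1}{3} \cdot 2 = \frac{2}{3} \approx 0.66667$)
$b{\left(N \right)} = N$ ($b{\left(N \right)} = 2 N - N = N$)
$- 4 B{\left(Z{\left(-4 \right)},2 \right)} b{\left(v \right)} = - 4 \left(-5 + 2 \cdot 0\right) \frac{2}{3} = - 4 \left(-5 + 0\right) \frac{2}{3} = \left(-4\right) \left(-5\right) \frac{2}{3} = 20 \cdot \frac{2}{3} = \frac{40}{3}$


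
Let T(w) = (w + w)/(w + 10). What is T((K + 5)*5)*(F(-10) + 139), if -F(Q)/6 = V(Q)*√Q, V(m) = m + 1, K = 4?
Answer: 2502/11 + 972*I*√10/11 ≈ 227.45 + 279.43*I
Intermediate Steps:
V(m) = 1 + m
F(Q) = -6*√Q*(1 + Q) (F(Q) = -6*(1 + Q)*√Q = -6*√Q*(1 + Q))
T(w) = 2*w/(10 + w) (T(w) = (2*w)/(10 + w) = 2*w/(10 + w))
T((K + 5)*5)*(F(-10) + 139) = (2*((4 + 5)*5)/(10 + (4 + 5)*5))*(6*√(-10)*(-1 - 1*(-10)) + 139) = (2*(9*5)/(10 + 9*5))*(6*(I*√10)*(-1 + 10) + 139) = (2*45/(10 + 45))*(6*(I*√10)*9 + 139) = (2*45/55)*(54*I*√10 + 139) = (2*45*(1/55))*(139 + 54*I*√10) = 18*(139 + 54*I*√10)/11 = 2502/11 + 972*I*√10/11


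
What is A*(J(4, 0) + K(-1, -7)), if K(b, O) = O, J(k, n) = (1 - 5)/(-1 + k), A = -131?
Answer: 3275/3 ≈ 1091.7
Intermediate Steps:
J(k, n) = -4/(-1 + k)
A*(J(4, 0) + K(-1, -7)) = -131*(-4/(-1 + 4) - 7) = -131*(-4/3 - 7) = -131*(-25/3) = 3275/3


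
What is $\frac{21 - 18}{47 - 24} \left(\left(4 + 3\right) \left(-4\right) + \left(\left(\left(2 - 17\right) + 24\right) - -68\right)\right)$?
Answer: $\frac{147}{23} \approx 6.3913$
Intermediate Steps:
$\frac{21 - 18}{47 - 24} \left(\left(4 + 3\right) \left(-4\right) + \left(\left(\left(2 - 17\right) + 24\right) - -68\right)\right) = \frac{3}{23} \left(7 \left(-4\right) + \left(\left(-15 + 24\right) + 68\right)\right) = 3 \cdot \frac{1}{23} \left(-28 + \left(9 + 68\right)\right) = \frac{3 \left(-28 + 77\right)}{23} = \frac{3}{23} \cdot 49 = \frac{147}{23}$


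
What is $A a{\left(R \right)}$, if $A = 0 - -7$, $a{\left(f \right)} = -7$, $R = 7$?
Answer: $-49$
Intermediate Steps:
$A = 7$ ($A = 0 + 7 = 7$)
$A a{\left(R \right)} = 7 \left(-7\right) = -49$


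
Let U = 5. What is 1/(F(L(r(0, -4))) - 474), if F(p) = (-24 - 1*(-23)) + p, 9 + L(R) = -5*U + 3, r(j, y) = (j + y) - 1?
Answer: -1/506 ≈ -0.0019763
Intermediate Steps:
r(j, y) = -1 + j + y
L(R) = -31 (L(R) = -9 + (-5*5 + 3) = -9 + (-25 + 3) = -9 - 22 = -31)
F(p) = -1 + p (F(p) = (-24 + 23) + p = -1 + p)
1/(F(L(r(0, -4))) - 474) = 1/((-1 - 31) - 474) = 1/(-32 - 474) = 1/(-506) = -1/506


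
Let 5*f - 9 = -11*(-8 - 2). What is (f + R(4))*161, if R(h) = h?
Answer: 22379/5 ≈ 4475.8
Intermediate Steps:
f = 119/5 (f = 9/5 + (-11*(-8 - 2))/5 = 9/5 + (-11*(-10))/5 = 9/5 + (⅕)*110 = 9/5 + 22 = 119/5 ≈ 23.800)
(f + R(4))*161 = (119/5 + 4)*161 = (139/5)*161 = 22379/5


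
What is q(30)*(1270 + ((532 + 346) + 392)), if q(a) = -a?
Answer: -76200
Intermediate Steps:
q(30)*(1270 + ((532 + 346) + 392)) = (-1*30)*(1270 + ((532 + 346) + 392)) = -30*(1270 + (878 + 392)) = -30*(1270 + 1270) = -30*2540 = -76200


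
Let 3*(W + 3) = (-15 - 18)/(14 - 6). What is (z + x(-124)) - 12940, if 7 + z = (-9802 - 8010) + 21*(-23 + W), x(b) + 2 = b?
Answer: -251679/8 ≈ -31460.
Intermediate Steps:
x(b) = -2 + b
W = -35/8 (W = -3 + ((-15 - 18)/(14 - 6))/3 = -3 + (-33/8)/3 = -3 + (-33*⅛)/3 = -3 + (⅓)*(-33/8) = -3 - 11/8 = -35/8 ≈ -4.3750)
z = -147151/8 (z = -7 + ((-9802 - 8010) + 21*(-23 - 35/8)) = -7 + (-17812 + 21*(-219/8)) = -7 + (-17812 - 4599/8) = -7 - 147095/8 = -147151/8 ≈ -18394.)
(z + x(-124)) - 12940 = (-147151/8 + (-2 - 124)) - 12940 = (-147151/8 - 126) - 12940 = -148159/8 - 12940 = -251679/8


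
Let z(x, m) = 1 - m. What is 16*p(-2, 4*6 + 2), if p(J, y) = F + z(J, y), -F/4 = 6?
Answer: -784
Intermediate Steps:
F = -24 (F = -4*6 = -24)
p(J, y) = -23 - y (p(J, y) = -24 + (1 - y) = -23 - y)
16*p(-2, 4*6 + 2) = 16*(-23 - (4*6 + 2)) = 16*(-23 - (24 + 2)) = 16*(-23 - 1*26) = 16*(-23 - 26) = 16*(-49) = -784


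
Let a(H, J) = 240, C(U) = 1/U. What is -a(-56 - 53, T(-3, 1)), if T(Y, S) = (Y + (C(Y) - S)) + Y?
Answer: -240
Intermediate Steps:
T(Y, S) = 1/Y - S + 2*Y (T(Y, S) = (Y + (1/Y - S)) + Y = (Y + 1/Y - S) + Y = 1/Y - S + 2*Y)
-a(-56 - 53, T(-3, 1)) = -1*240 = -240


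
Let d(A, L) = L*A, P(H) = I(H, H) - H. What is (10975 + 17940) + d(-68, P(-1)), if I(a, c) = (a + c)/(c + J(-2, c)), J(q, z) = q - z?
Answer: 28779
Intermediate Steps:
I(a, c) = -a/2 - c/2 (I(a, c) = (a + c)/(c + (-2 - c)) = (a + c)/(-2) = (a + c)*(-½) = -a/2 - c/2)
P(H) = -2*H (P(H) = (-H/2 - H/2) - H = -H - H = -2*H)
d(A, L) = A*L
(10975 + 17940) + d(-68, P(-1)) = (10975 + 17940) - (-136)*(-1) = 28915 - 68*2 = 28915 - 136 = 28779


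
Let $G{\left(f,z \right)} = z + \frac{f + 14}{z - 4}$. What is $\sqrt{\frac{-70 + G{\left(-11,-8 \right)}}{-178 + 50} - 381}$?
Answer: $\frac{i \sqrt{389518}}{32} \approx 19.504 i$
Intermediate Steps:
$G{\left(f,z \right)} = z + \frac{14 + f}{-4 + z}$ ($G{\left(f,z \right)} = z + \frac{14 + f}{z + \left(-4 + 0\right)} = z + \frac{14 + f}{z - 4} = z + \frac{14 + f}{-4 + z}$)
$\sqrt{\frac{-70 + G{\left(-11,-8 \right)}}{-178 + 50} - 381} = \sqrt{\frac{-70 + \frac{14 - 11 + \left(-8\right)^{2} - -32}{-4 - 8}}{-178 + 50} - 381} = \sqrt{\frac{-70 + \frac{14 - 11 + 64 + 32}{-12}}{-128} - 381} = \sqrt{\left(-70 - \frac{33}{4}\right) \left(- \frac{1}{128}\right) - 381} = \sqrt{\left(- \frac{313}{4}\right) \left(- \frac{1}{128}\right) - 381} = \sqrt{\frac{313}{512} - 381} = \sqrt{- \frac{194759}{512}} = \frac{i \sqrt{389518}}{32}$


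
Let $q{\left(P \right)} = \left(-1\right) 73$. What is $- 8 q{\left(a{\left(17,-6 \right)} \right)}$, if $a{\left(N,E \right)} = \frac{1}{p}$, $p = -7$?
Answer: $584$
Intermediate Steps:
$a{\left(N,E \right)} = - \frac{1}{7}$ ($a{\left(N,E \right)} = \frac{1}{-7} = - \frac{1}{7}$)
$q{\left(P \right)} = -73$
$- 8 q{\left(a{\left(17,-6 \right)} \right)} = \left(-8\right) \left(-73\right) = 584$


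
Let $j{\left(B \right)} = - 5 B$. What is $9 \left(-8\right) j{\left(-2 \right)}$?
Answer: $-720$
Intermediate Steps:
$9 \left(-8\right) j{\left(-2 \right)} = 9 \left(-8\right) \left(\left(-5\right) \left(-2\right)\right) = \left(-72\right) 10 = -720$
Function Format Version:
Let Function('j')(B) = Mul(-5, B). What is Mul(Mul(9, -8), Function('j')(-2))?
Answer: -720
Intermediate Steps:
Mul(Mul(9, -8), Function('j')(-2)) = Mul(Mul(9, -8), Mul(-5, -2)) = Mul(-72, 10) = -720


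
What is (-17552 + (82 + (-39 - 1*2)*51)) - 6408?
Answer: -25969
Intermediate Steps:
(-17552 + (82 + (-39 - 1*2)*51)) - 6408 = (-17552 + (82 + (-39 - 2)*51)) - 6408 = (-17552 + (82 - 41*51)) - 6408 = (-17552 + (82 - 2091)) - 6408 = (-17552 - 2009) - 6408 = -19561 - 6408 = -25969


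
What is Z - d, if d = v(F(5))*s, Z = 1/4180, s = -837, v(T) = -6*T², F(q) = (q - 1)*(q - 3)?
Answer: -1343485439/4180 ≈ -3.2141e+5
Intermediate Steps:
F(q) = (-1 + q)*(-3 + q)
Z = 1/4180 ≈ 0.00023923
d = 321408 (d = -6*(3 + 5² - 4*5)²*(-837) = -6*(3 + 25 - 20)²*(-837) = -6*8²*(-837) = -6*64*(-837) = -384*(-837) = 321408)
Z - d = 1/4180 - 1*321408 = 1/4180 - 321408 = -1343485439/4180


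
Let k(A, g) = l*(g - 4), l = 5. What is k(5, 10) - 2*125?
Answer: -220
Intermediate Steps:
k(A, g) = -20 + 5*g (k(A, g) = 5*(g - 4) = 5*(-4 + g) = -20 + 5*g)
k(5, 10) - 2*125 = (-20 + 5*10) - 2*125 = (-20 + 50) - 250 = 30 - 250 = -220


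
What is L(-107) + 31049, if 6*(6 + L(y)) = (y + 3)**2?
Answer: 98537/3 ≈ 32846.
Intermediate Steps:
L(y) = -6 + (3 + y)**2/6 (L(y) = -6 + (y + 3)**2/6 = -6 + (3 + y)**2/6)
L(-107) + 31049 = (-6 + (3 - 107)**2/6) + 31049 = (-6 + (1/6)*(-104)**2) + 31049 = (-6 + (1/6)*10816) + 31049 = (-6 + 5408/3) + 31049 = 5390/3 + 31049 = 98537/3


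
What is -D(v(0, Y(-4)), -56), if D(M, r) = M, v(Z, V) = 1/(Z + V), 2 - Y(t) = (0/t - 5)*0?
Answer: -½ ≈ -0.50000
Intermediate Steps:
Y(t) = 2 (Y(t) = 2 - (0/t - 5)*0 = 2 - (0 - 5)*0 = 2 - (-5)*0 = 2 - 1*0 = 2 + 0 = 2)
v(Z, V) = 1/(V + Z)
-D(v(0, Y(-4)), -56) = -1/(2 + 0) = -1/2 = -1*½ = -½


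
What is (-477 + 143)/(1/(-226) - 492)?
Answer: 75484/111193 ≈ 0.67886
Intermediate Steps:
(-477 + 143)/(1/(-226) - 492) = -334/(-1/226 - 492) = -334/(-111193/226) = -334*(-226/111193) = 75484/111193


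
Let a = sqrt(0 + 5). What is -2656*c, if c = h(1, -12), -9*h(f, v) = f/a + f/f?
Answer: 2656/9 + 2656*sqrt(5)/45 ≈ 427.09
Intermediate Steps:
a = sqrt(5) ≈ 2.2361
h(f, v) = -1/9 - f*sqrt(5)/45 (h(f, v) = -(f/(sqrt(5)) + f/f)/9 = -(f*(sqrt(5)/5) + 1)/9 = -(f*sqrt(5)/5 + 1)/9 = -(1 + f*sqrt(5)/5)/9 = -1/9 - f*sqrt(5)/45)
c = -1/9 - sqrt(5)/45 (c = -1/9 - 1/45*1*sqrt(5) = -1/9 - sqrt(5)/45 ≈ -0.16080)
-2656*c = -2656*(-1/9 - sqrt(5)/45) = 2656/9 + 2656*sqrt(5)/45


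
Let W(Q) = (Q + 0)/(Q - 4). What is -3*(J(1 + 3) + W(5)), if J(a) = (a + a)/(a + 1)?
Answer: -99/5 ≈ -19.800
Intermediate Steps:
J(a) = 2*a/(1 + a) (J(a) = (2*a)/(1 + a) = 2*a/(1 + a))
W(Q) = Q/(-4 + Q)
-3*(J(1 + 3) + W(5)) = -3*(2*(1 + 3)/(1 + (1 + 3)) + 5/(-4 + 5)) = -3*(2*4/(1 + 4) + 5/1) = -3*(2*4/5 + 5*1) = -3*(2*4*(1/5) + 5) = -3*(8/5 + 5) = -3*33/5 = -99/5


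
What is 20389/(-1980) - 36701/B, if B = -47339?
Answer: -892526891/93731220 ≈ -9.5222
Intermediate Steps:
20389/(-1980) - 36701/B = 20389/(-1980) - 36701/(-47339) = 20389*(-1/1980) - 36701*(-1/47339) = -20389/1980 + 36701/47339 = -892526891/93731220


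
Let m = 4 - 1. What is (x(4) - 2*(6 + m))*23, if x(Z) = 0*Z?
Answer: -414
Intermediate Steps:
m = 3
x(Z) = 0
(x(4) - 2*(6 + m))*23 = (0 - 2*(6 + 3))*23 = (0 - 2*9)*23 = (0 - 18)*23 = -18*23 = -414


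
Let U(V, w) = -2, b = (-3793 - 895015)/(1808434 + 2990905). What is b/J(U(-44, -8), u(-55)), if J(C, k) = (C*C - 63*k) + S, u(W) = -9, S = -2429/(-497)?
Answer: -7976921/24529421629 ≈ -0.00032520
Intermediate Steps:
b = -898808/4799339 ≈ -0.18728
S = 347/71 (S = -2429*(-1/497) = 347/71 ≈ 4.8873)
J(C, k) = 347/71 + C² - 63*k (J(C, k) = (C*C - 63*k) + 347/71 = (C² - 63*k) + 347/71 = 347/71 + C² - 63*k)
b/J(U(-44, -8), u(-55)) = -898808/(4799339*(347/71 + (-2)² - 63*(-9))) = -898808/(4799339*(347/71 + 4 + 567)) = -898808/(4799339*40888/71) = -898808/4799339*71/40888 = -7976921/24529421629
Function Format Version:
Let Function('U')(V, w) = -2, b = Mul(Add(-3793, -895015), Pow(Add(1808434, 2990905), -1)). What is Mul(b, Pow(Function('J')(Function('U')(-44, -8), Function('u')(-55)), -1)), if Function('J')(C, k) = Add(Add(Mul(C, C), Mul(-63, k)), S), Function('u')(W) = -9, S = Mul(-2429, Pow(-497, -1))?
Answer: Rational(-7976921, 24529421629) ≈ -0.00032520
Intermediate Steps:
b = Rational(-898808, 4799339) (b = Mul(-898808, Pow(4799339, -1)) = Mul(-898808, Rational(1, 4799339)) = Rational(-898808, 4799339) ≈ -0.18728)
S = Rational(347, 71) (S = Mul(-2429, Rational(-1, 497)) = Rational(347, 71) ≈ 4.8873)
Function('J')(C, k) = Add(Rational(347, 71), Pow(C, 2), Mul(-63, k)) (Function('J')(C, k) = Add(Add(Mul(C, C), Mul(-63, k)), Rational(347, 71)) = Add(Add(Pow(C, 2), Mul(-63, k)), Rational(347, 71)) = Add(Rational(347, 71), Pow(C, 2), Mul(-63, k)))
Mul(b, Pow(Function('J')(Function('U')(-44, -8), Function('u')(-55)), -1)) = Mul(Rational(-898808, 4799339), Pow(Add(Rational(347, 71), Pow(-2, 2), Mul(-63, -9)), -1)) = Mul(Rational(-898808, 4799339), Pow(Add(Rational(347, 71), 4, 567), -1)) = Mul(Rational(-898808, 4799339), Pow(Rational(40888, 71), -1)) = Mul(Rational(-898808, 4799339), Rational(71, 40888)) = Rational(-7976921, 24529421629)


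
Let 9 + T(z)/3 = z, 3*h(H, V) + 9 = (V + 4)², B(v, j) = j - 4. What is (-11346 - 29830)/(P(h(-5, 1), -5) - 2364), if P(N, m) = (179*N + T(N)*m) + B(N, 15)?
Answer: 61764/2015 ≈ 30.652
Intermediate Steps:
B(v, j) = -4 + j
h(H, V) = -3 + (4 + V)²/3 (h(H, V) = -3 + (V + 4)²/3 = -3 + (4 + V)²/3)
T(z) = -27 + 3*z
P(N, m) = 11 + 179*N + m*(-27 + 3*N) (P(N, m) = (179*N + (-27 + 3*N)*m) + (-4 + 15) = (179*N + m*(-27 + 3*N)) + 11 = 11 + 179*N + m*(-27 + 3*N))
(-11346 - 29830)/(P(h(-5, 1), -5) - 2364) = (-11346 - 29830)/((11 + 179*(-3 + (4 + 1)²/3) + 3*(-5)*(-9 + (-3 + (4 + 1)²/3))) - 2364) = -41176/((11 + 179*(-3 + (⅓)*5²) + 3*(-5)*(-9 + (-3 + (⅓)*5²))) - 2364) = -41176/((11 + 179*(-3 + (⅓)*25) + 3*(-5)*(-9 + (-3 + (⅓)*25))) - 2364) = -41176/((11 + 179*(-3 + 25/3) + 3*(-5)*(-9 + (-3 + 25/3))) - 2364) = -41176/((11 + 179*(16/3) + 3*(-5)*(-9 + 16/3)) - 2364) = -41176/((11 + 2864/3 + 3*(-5)*(-11/3)) - 2364) = -41176/((11 + 2864/3 + 55) - 2364) = -41176/(3062/3 - 2364) = -41176/(-4030/3) = -41176*(-3/4030) = 61764/2015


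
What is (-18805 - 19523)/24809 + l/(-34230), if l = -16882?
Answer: -446570951/424606035 ≈ -1.0517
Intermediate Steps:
(-18805 - 19523)/24809 + l/(-34230) = (-18805 - 19523)/24809 - 16882/(-34230) = -38328*1/24809 - 16882*(-1/34230) = -38328/24809 + 8441/17115 = -446570951/424606035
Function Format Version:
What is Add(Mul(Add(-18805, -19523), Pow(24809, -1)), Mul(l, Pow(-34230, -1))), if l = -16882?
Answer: Rational(-446570951, 424606035) ≈ -1.0517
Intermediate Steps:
Add(Mul(Add(-18805, -19523), Pow(24809, -1)), Mul(l, Pow(-34230, -1))) = Add(Mul(Add(-18805, -19523), Pow(24809, -1)), Mul(-16882, Pow(-34230, -1))) = Add(Mul(-38328, Rational(1, 24809)), Mul(-16882, Rational(-1, 34230))) = Add(Rational(-38328, 24809), Rational(8441, 17115)) = Rational(-446570951, 424606035)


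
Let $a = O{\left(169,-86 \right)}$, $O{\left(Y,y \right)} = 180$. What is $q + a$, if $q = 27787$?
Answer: $27967$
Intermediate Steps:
$a = 180$
$q + a = 27787 + 180 = 27967$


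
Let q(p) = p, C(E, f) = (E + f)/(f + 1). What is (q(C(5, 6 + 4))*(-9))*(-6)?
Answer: 810/11 ≈ 73.636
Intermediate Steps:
C(E, f) = (E + f)/(1 + f)
(q(C(5, 6 + 4))*(-9))*(-6) = (((5 + (6 + 4))/(1 + (6 + 4)))*(-9))*(-6) = (((5 + 10)/(1 + 10))*(-9))*(-6) = ((15/11)*(-9))*(-6) = -135/11*(-6) = 810/11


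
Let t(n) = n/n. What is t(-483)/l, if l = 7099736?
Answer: 1/7099736 ≈ 1.4085e-7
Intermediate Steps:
t(n) = 1
t(-483)/l = 1/7099736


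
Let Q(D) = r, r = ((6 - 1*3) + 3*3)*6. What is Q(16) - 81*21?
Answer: -1629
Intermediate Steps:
r = 72 (r = ((6 - 3) + 9)*6 = (3 + 9)*6 = 12*6 = 72)
Q(D) = 72
Q(16) - 81*21 = 72 - 81*21 = 72 - 1701 = -1629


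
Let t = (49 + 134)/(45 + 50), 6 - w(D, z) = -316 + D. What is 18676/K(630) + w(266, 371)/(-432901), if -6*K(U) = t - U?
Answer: 219446015808/1229995427 ≈ 178.41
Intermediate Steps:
w(D, z) = 322 - D (w(D, z) = 6 - (-316 + D) = 6 + (316 - D) = 322 - D)
t = 183/95 ≈ 1.9263
K(U) = -61/190 + U/6 (K(U) = -(183/95 - U)/6 = -61/190 + U/6)
18676/K(630) + w(266, 371)/(-432901) = 18676/(-61/190 + (⅙)*630) + (322 - 1*266)/(-432901) = 18676/(-61/190 + 105) + (322 - 266)*(-1/432901) = 18676/(19889/190) + 56*(-1/432901) = 18676*(190/19889) - 8/61843 = 3548440/19889 - 8/61843 = 219446015808/1229995427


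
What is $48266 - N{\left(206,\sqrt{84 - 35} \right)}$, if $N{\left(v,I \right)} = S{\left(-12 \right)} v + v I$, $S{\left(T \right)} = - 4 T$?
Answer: $36936$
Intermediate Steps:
$N{\left(v,I \right)} = 48 v + I v$ ($N{\left(v,I \right)} = \left(-4\right) \left(-12\right) v + v I = 48 v + I v$)
$48266 - N{\left(206,\sqrt{84 - 35} \right)} = 48266 - 206 \left(48 + \sqrt{84 - 35}\right) = 48266 - 206 \left(48 + \sqrt{49}\right) = 48266 - 206 \left(48 + 7\right) = 48266 - 206 \cdot 55 = 48266 - 11330 = 36936$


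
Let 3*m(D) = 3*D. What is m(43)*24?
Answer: 1032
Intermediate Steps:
m(D) = D (m(D) = (3*D)/3 = D)
m(43)*24 = 43*24 = 1032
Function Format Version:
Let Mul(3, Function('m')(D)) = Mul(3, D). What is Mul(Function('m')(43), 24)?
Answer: 1032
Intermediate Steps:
Function('m')(D) = D (Function('m')(D) = Mul(Rational(1, 3), Mul(3, D)) = D)
Mul(Function('m')(43), 24) = Mul(43, 24) = 1032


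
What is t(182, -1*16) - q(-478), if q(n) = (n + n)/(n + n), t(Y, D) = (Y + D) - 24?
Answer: 141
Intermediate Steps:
t(Y, D) = -24 + D + Y (t(Y, D) = (D + Y) - 24 = -24 + D + Y)
q(n) = 1 (q(n) = (2*n)/((2*n)) = (2*n)*(1/(2*n)) = 1)
t(182, -1*16) - q(-478) = (-24 - 1*16 + 182) - 1*1 = (-24 - 16 + 182) - 1 = 142 - 1 = 141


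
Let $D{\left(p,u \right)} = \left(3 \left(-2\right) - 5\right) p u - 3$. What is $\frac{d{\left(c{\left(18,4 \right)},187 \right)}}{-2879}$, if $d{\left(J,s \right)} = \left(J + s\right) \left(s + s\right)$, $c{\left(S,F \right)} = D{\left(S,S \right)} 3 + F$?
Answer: $\frac{3930740}{2879} \approx 1365.3$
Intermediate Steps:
$D{\left(p,u \right)} = -3 - 11 p u$ ($D{\left(p,u \right)} = \left(-6 - 5\right) p u - 3 = - 11 p u - 3 = -3 - 11 p u$)
$c{\left(S,F \right)} = -9 + F - 33 S^{2}$ ($c{\left(S,F \right)} = \left(-3 - 11 S S\right) 3 + F = \left(-3 - 11 S^{2}\right) 3 + F = \left(-9 - 33 S^{2}\right) + F = -9 + F - 33 S^{2}$)
$d{\left(J,s \right)} = 2 s \left(J + s\right)$ ($d{\left(J,s \right)} = \left(J + s\right) 2 s = 2 s \left(J + s\right)$)
$\frac{d{\left(c{\left(18,4 \right)},187 \right)}}{-2879} = \frac{2 \cdot 187 \left(\left(-9 + 4 - 33 \cdot 18^{2}\right) + 187\right)}{-2879} = 2 \cdot 187 \left(\left(-9 + 4 - 10692\right) + 187\right) \left(- \frac{1}{2879}\right) = 2 \cdot 187 \left(-10697 + 187\right) \left(- \frac{1}{2879}\right) = 2 \cdot 187 \left(-10510\right) \left(- \frac{1}{2879}\right) = \left(-3930740\right) \left(- \frac{1}{2879}\right) = \frac{3930740}{2879}$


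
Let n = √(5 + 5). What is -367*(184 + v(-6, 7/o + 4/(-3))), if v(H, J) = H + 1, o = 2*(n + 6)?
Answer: -65693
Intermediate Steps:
n = √10 ≈ 3.1623
o = 12 + 2*√10 (o = 2*(√10 + 6) = 2*(6 + √10) = 12 + 2*√10 ≈ 18.325)
v(H, J) = 1 + H
-367*(184 + v(-6, 7/o + 4/(-3))) = -367*(184 + (1 - 6)) = -367*(184 - 5) = -367*179 = -65693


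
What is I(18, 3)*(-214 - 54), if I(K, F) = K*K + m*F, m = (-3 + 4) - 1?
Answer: -86832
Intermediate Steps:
m = 0 (m = 1 - 1 = 0)
I(K, F) = K² (I(K, F) = K*K + 0*F = K² + 0 = K²)
I(18, 3)*(-214 - 54) = 18²*(-214 - 54) = 324*(-268) = -86832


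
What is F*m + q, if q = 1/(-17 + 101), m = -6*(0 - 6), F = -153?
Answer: -462671/84 ≈ -5508.0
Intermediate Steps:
m = 36 (m = -6*(-6) = 36)
q = 1/84 ≈ 0.011905
F*m + q = -153*36 + 1/84 = -5508 + 1/84 = -462671/84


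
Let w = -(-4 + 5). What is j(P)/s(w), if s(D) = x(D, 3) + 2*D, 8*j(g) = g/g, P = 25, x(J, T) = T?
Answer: 1/8 ≈ 0.12500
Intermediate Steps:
w = -1 (w = -1*1 = -1)
j(g) = 1/8 (j(g) = (g/g)/8 = (1/8)*1 = 1/8)
s(D) = 3 + 2*D
j(P)/s(w) = 1/(8*(3 + 2*(-1))) = 1/(8*(3 - 2)) = (1/8)/1 = (1/8)*1 = 1/8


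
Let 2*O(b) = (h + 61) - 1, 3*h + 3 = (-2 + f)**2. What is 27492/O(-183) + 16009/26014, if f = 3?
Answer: 2146955465/2315246 ≈ 927.31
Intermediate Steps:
h = -2/3 (h = -1 + (-2 + 3)**2/3 = -1 + (1/3)*1**2 = -1 + (1/3)*1 = -1 + 1/3 = -2/3 ≈ -0.66667)
O(b) = 89/3 (O(b) = ((-2/3 + 61) - 1)/2 = (181/3 - 1)/2 = (1/2)*(178/3) = 89/3)
27492/O(-183) + 16009/26014 = 27492/(89/3) + 16009/26014 = 27492*(3/89) + 16009*(1/26014) = 82476/89 + 16009/26014 = 2146955465/2315246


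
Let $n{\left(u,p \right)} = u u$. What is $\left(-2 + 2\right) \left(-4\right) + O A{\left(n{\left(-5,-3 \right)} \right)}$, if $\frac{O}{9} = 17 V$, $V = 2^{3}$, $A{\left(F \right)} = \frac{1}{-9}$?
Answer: $-136$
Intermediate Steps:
$n{\left(u,p \right)} = u^{2}$
$A{\left(F \right)} = - \frac{1}{9}$
$V = 8$
$O = 1224$ ($O = 9 \cdot 17 \cdot 8 = 9 \cdot 136 = 1224$)
$\left(-2 + 2\right) \left(-4\right) + O A{\left(n{\left(-5,-3 \right)} \right)} = \left(-2 + 2\right) \left(-4\right) + 1224 \left(- \frac{1}{9}\right) = 0 \left(-4\right) - 136 = 0 - 136 = -136$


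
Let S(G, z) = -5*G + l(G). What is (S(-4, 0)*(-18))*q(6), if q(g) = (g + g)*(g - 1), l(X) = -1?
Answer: -20520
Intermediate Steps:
q(g) = 2*g*(-1 + g) (q(g) = (2*g)*(-1 + g) = 2*g*(-1 + g))
S(G, z) = -1 - 5*G (S(G, z) = -5*G - 1 = -1 - 5*G)
(S(-4, 0)*(-18))*q(6) = ((-1 - 5*(-4))*(-18))*(2*6*(-1 + 6)) = ((-1 + 20)*(-18))*(2*6*5) = (19*(-18))*60 = -342*60 = -20520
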